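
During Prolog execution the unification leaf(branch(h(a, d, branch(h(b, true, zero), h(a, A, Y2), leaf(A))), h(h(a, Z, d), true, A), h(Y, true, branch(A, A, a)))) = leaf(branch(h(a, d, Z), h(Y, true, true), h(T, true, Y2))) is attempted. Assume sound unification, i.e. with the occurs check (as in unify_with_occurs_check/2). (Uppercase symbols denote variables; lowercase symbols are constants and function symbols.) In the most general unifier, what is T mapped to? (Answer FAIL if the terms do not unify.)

h(a, branch(h(b, true, zero), h(a, true, branch(true, true, a)), leaf(true)), d)

Decompose leaf/1: branch(h(a, d, branch(h(b, true, zero), h(a, A, Y2), leaf(A))), h(h(a, Z, d), true, A), h(Y, true, branch(A, A, a))) = branch(h(a, d, Z), h(Y, true, true), h(T, true, Y2)).
Decompose branch/3: h(a, d, branch(h(b, true, zero), h(a, A, Y2), leaf(A))) = h(a, d, Z),  h(h(a, Z, d), true, A) = h(Y, true, true),  h(Y, true, branch(A, A, a)) = h(T, true, Y2).
Decompose h/3: a = a,  d = d,  branch(h(b, true, zero), h(a, A, Y2), leaf(A)) = Z.
Delete trivial equation a = a.
Delete trivial equation d = d.
Bind Z := branch(h(b, true, zero), h(a, A, Y2), leaf(A)); substituting into the one remaining equation that mentions Z gives: h(h(a, branch(h(b, true, zero), h(a, A, Y2), leaf(A)), d), true, A) = h(Y, true, true).
Decompose h/3: h(a, branch(h(b, true, zero), h(a, A, Y2), leaf(A)), d) = Y,  true = true,  A = true.
Bind Y := h(a, branch(h(b, true, zero), h(a, A, Y2), leaf(A)), d); substituting into the one remaining equation that mentions Y gives: h(h(a, branch(h(b, true, zero), h(a, A, Y2), leaf(A)), d), true, branch(A, A, a)) = h(T, true, Y2).
Delete trivial equation true = true.
Bind A := true; substituting into the remaining equation gives: h(h(a, branch(h(b, true, zero), h(a, true, Y2), leaf(true)), d), true, branch(true, true, a)) = h(T, true, Y2). Substituting into the earlier bindings gives Z := branch(h(b, true, zero), h(a, true, Y2), leaf(true)), Y := h(a, branch(h(b, true, zero), h(a, true, Y2), leaf(true)), d).
Decompose h/3: h(a, branch(h(b, true, zero), h(a, true, Y2), leaf(true)), d) = T,  true = true,  branch(true, true, a) = Y2.
Bind T := h(a, branch(h(b, true, zero), h(a, true, Y2), leaf(true)), d); no other remaining equation mentions T.
Delete trivial equation true = true.
Bind Y2 := branch(true, true, a). Substituting into the earlier bindings gives Z := branch(h(b, true, zero), h(a, true, branch(true, true, a)), leaf(true)), Y := h(a, branch(h(b, true, zero), h(a, true, branch(true, true, a)), leaf(true)), d), T := h(a, branch(h(b, true, zero), h(a, true, branch(true, true, a)), leaf(true)), d).
MGU = { Z ↦ branch(h(b, true, zero), h(a, true, branch(true, true, a)), leaf(true)), Y ↦ h(a, branch(h(b, true, zero), h(a, true, branch(true, true, a)), leaf(true)), d), A ↦ true, T ↦ h(a, branch(h(b, true, zero), h(a, true, branch(true, true, a)), leaf(true)), d), Y2 ↦ branch(true, true, a) }, so T ↦ h(a, branch(h(b, true, zero), h(a, true, branch(true, true, a)), leaf(true)), d).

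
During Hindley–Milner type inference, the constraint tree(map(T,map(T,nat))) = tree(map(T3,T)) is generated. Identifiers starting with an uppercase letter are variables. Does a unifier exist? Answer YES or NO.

Decompose tree/1: map(T,map(T,nat)) = map(T3,T).
Decompose map/2: T = T3,  map(T,nat) = T.
Bind T := T3; substituting into the remaining equation gives: map(T3,nat) = T3.
Occurs check fails: T3 occurs in map(T3,nat); the equation T3 = map(T3,nat) has no finite solution.

NO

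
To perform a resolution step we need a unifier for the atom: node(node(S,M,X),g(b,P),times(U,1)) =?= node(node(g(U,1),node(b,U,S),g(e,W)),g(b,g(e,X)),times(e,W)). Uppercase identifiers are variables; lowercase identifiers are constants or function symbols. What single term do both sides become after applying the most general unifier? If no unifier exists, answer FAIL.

node(node(g(e,1),node(b,e,g(e,1)),g(e,1)),g(b,g(e,g(e,1))),times(e,1))

Decompose node/3: node(S,M,X) =?= node(g(U,1),node(b,U,S),g(e,W)),  g(b,P) =?= g(b,g(e,X)),  times(U,1) =?= times(e,W).
Decompose node/3: S =?= g(U,1),  M =?= node(b,U,S),  X =?= g(e,W).
Bind S := g(U,1); substituting into the one remaining equation that mentions S gives: M =?= node(b,U,g(U,1)).
Bind M := node(b,U,g(U,1)); no other remaining equation mentions M.
Bind X := g(e,W); substituting into the one remaining equation that mentions X gives: g(b,P) =?= g(b,g(e,g(e,W))).
Decompose g/2: b =?= b,  P =?= g(e,g(e,W)).
Delete trivial equation b =?= b.
Bind P := g(e,g(e,W)); no other remaining equation mentions P.
Decompose times/2: U =?= e,  1 =?= W.
Bind U := e; no other remaining equation mentions U. Substituting into the earlier bindings gives S := g(e,1), M := node(b,e,g(e,1)).
Bind W := 1. Substituting into the earlier bindings gives X := g(e,1), P := g(e,g(e,1)).
Applying the MGU to either side gives node(node(g(e,1),node(b,e,g(e,1)),g(e,1)),g(b,g(e,g(e,1))),times(e,1)).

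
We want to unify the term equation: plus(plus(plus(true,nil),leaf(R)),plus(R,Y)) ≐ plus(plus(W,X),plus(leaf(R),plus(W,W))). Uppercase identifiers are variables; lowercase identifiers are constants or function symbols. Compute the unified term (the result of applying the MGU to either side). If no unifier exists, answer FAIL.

FAIL

Decompose plus/2: plus(plus(true,nil),leaf(R)) ≐ plus(W,X),  plus(R,Y) ≐ plus(leaf(R),plus(W,W)).
Decompose plus/2: plus(true,nil) ≐ W,  leaf(R) ≐ X.
Bind W := plus(true,nil); substituting into the one remaining equation that mentions W gives: plus(R,Y) ≐ plus(leaf(R),plus(plus(true,nil),plus(true,nil))).
Bind X := leaf(R); no other remaining equation mentions X.
Decompose plus/2: R ≐ leaf(R),  Y ≐ plus(plus(true,nil),plus(true,nil)).
Occurs check fails: R occurs in leaf(R); the equation R ≐ leaf(R) has no finite solution.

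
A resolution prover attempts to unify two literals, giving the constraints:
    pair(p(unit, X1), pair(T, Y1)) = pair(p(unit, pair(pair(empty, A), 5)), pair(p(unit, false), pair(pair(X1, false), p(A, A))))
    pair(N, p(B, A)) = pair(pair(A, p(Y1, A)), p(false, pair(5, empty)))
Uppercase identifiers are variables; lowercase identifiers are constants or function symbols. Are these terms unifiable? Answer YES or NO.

Decompose pair/2: p(unit, X1) = p(unit, pair(pair(empty, A), 5)),  pair(T, Y1) = pair(p(unit, false), pair(pair(X1, false), p(A, A))).
Decompose p/2: unit = unit,  X1 = pair(pair(empty, A), 5).
Delete trivial equation unit = unit.
Bind X1 := pair(pair(empty, A), 5); substituting into the one remaining equation that mentions X1 gives: pair(T, Y1) = pair(p(unit, false), pair(pair(pair(pair(empty, A), 5), false), p(A, A))).
Decompose pair/2: T = p(unit, false),  Y1 = pair(pair(pair(pair(empty, A), 5), false), p(A, A)).
Bind T := p(unit, false); no other remaining equation mentions T.
Bind Y1 := pair(pair(pair(pair(empty, A), 5), false), p(A, A)); substituting into the remaining equation gives: pair(N, p(B, A)) = pair(pair(A, p(pair(pair(pair(pair(empty, A), 5), false), p(A, A)), A)), p(false, pair(5, empty))).
Decompose pair/2: N = pair(A, p(pair(pair(pair(pair(empty, A), 5), false), p(A, A)), A)),  p(B, A) = p(false, pair(5, empty)).
Bind N := pair(A, p(pair(pair(pair(pair(empty, A), 5), false), p(A, A)), A)); no other remaining equation mentions N.
Decompose p/2: B = false,  A = pair(5, empty).
Bind B := false; no other remaining equation mentions B.
Bind A := pair(5, empty). Substituting into the earlier bindings gives X1 := pair(pair(empty, pair(5, empty)), 5), Y1 := pair(pair(pair(pair(empty, pair(5, empty)), 5), false), p(pair(5, empty), pair(5, empty))), N := pair(pair(5, empty), p(pair(pair(pair(pair(empty, pair(5, empty)), 5), false), p(pair(5, empty), pair(5, empty))), pair(5, empty))).
No equations remain and no clash or occurs-check failure arose, so a unifier exists.

YES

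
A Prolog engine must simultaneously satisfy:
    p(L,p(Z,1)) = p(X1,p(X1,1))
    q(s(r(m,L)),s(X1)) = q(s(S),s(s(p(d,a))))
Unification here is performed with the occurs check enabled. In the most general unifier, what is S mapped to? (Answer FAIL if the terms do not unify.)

r(m,s(p(d,a)))

Decompose p/2: L = X1,  p(Z,1) = p(X1,1).
Bind L := X1; substituting into the one remaining equation that mentions L gives: q(s(r(m,X1)),s(X1)) = q(s(S),s(s(p(d,a)))).
Decompose p/2: Z = X1,  1 = 1.
Bind Z := X1; no other remaining equation mentions Z.
Delete trivial equation 1 = 1.
Decompose q/2: s(r(m,X1)) = s(S),  s(X1) = s(s(p(d,a))).
Decompose s/1: r(m,X1) = S.
Bind S := r(m,X1); no other remaining equation mentions S.
Decompose s/1: X1 = s(p(d,a)).
Bind X1 := s(p(d,a)). Substituting into the earlier bindings gives L := s(p(d,a)), Z := s(p(d,a)), S := r(m,s(p(d,a))).
MGU = { L = s(p(d,a)), Z = s(p(d,a)), S = r(m,s(p(d,a))), X1 = s(p(d,a)) }, so S = r(m,s(p(d,a))).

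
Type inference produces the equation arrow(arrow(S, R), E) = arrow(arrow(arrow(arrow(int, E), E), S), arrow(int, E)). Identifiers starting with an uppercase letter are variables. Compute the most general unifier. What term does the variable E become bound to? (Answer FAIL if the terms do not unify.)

FAIL

Decompose arrow/2: arrow(S, R) = arrow(arrow(arrow(int, E), E), S),  E = arrow(int, E).
Decompose arrow/2: S = arrow(arrow(int, E), E),  R = S.
Bind S := arrow(arrow(int, E), E); substituting into the one remaining equation that mentions S gives: R = arrow(arrow(int, E), E).
Bind R := arrow(arrow(int, E), E); no other remaining equation mentions R.
Occurs check fails: E occurs in arrow(int, E); the equation E = arrow(int, E) has no finite solution.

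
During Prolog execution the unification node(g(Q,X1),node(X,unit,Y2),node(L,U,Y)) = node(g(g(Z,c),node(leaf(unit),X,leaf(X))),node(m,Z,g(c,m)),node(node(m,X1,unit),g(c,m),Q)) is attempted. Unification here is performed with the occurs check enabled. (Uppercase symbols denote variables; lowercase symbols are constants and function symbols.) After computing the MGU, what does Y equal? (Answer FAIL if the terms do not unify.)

Decompose node/3: g(Q,X1) = g(g(Z,c),node(leaf(unit),X,leaf(X))),  node(X,unit,Y2) = node(m,Z,g(c,m)),  node(L,U,Y) = node(node(m,X1,unit),g(c,m),Q).
Decompose g/2: Q = g(Z,c),  X1 = node(leaf(unit),X,leaf(X)).
Bind Q := g(Z,c); substituting into the one remaining equation that mentions Q gives: node(L,U,Y) = node(node(m,X1,unit),g(c,m),g(Z,c)).
Bind X1 := node(leaf(unit),X,leaf(X)); substituting into the one remaining equation that mentions X1 gives: node(L,U,Y) = node(node(m,node(leaf(unit),X,leaf(X)),unit),g(c,m),g(Z,c)).
Decompose node/3: X = m,  unit = Z,  Y2 = g(c,m).
Bind X := m; substituting into the one remaining equation that mentions X gives: node(L,U,Y) = node(node(m,node(leaf(unit),m,leaf(m)),unit),g(c,m),g(Z,c)). Substituting into the earlier binding gives X1 := node(leaf(unit),m,leaf(m)).
Bind Z := unit; substituting into the one remaining equation that mentions Z gives: node(L,U,Y) = node(node(m,node(leaf(unit),m,leaf(m)),unit),g(c,m),g(unit,c)). Substituting into the earlier binding gives Q := g(unit,c).
Bind Y2 := g(c,m); no other remaining equation mentions Y2.
Decompose node/3: L = node(m,node(leaf(unit),m,leaf(m)),unit),  U = g(c,m),  Y = g(unit,c).
Bind L := node(m,node(leaf(unit),m,leaf(m)),unit); no other remaining equation mentions L.
Bind U := g(c,m); no other remaining equation mentions U.
Bind Y := g(unit,c).
MGU = { Q = g(unit,c), X1 = node(leaf(unit),m,leaf(m)), X = m, Z = unit, Y2 = g(c,m), L = node(m,node(leaf(unit),m,leaf(m)),unit), U = g(c,m), Y = g(unit,c) }, so Y = g(unit,c).

g(unit,c)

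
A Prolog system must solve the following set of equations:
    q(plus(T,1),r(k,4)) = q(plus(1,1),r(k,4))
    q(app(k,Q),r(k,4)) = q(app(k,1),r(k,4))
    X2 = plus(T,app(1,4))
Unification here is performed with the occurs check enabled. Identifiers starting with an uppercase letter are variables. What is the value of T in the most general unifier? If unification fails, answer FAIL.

Decompose q/2: plus(T,1) = plus(1,1),  r(k,4) = r(k,4).
Decompose plus/2: T = 1,  1 = 1.
Bind T := 1; substituting into the one remaining equation that mentions T gives: X2 = plus(1,app(1,4)).
Delete trivial equation 1 = 1.
Delete trivial equation r(k,4) = r(k,4).
Decompose q/2: app(k,Q) = app(k,1),  r(k,4) = r(k,4).
Decompose app/2: k = k,  Q = 1.
Delete trivial equation k = k.
Bind Q := 1; no other remaining equation mentions Q.
Delete trivial equation r(k,4) = r(k,4).
Bind X2 := plus(1,app(1,4)).
MGU = { T ↦ 1, Q ↦ 1, X2 ↦ plus(1,app(1,4)) }, so T ↦ 1.

1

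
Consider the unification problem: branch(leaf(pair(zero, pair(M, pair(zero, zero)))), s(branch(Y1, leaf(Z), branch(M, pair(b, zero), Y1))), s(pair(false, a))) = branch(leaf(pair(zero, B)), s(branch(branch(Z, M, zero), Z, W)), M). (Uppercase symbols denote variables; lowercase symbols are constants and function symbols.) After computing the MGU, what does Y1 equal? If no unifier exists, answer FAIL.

Decompose branch/3: leaf(pair(zero, pair(M, pair(zero, zero)))) = leaf(pair(zero, B)),  s(branch(Y1, leaf(Z), branch(M, pair(b, zero), Y1))) = s(branch(branch(Z, M, zero), Z, W)),  s(pair(false, a)) = M.
Decompose leaf/1: pair(zero, pair(M, pair(zero, zero))) = pair(zero, B).
Decompose pair/2: zero = zero,  pair(M, pair(zero, zero)) = B.
Delete trivial equation zero = zero.
Bind B := pair(M, pair(zero, zero)); no other remaining equation mentions B.
Decompose s/1: branch(Y1, leaf(Z), branch(M, pair(b, zero), Y1)) = branch(branch(Z, M, zero), Z, W).
Decompose branch/3: Y1 = branch(Z, M, zero),  leaf(Z) = Z,  branch(M, pair(b, zero), Y1) = W.
Bind Y1 := branch(Z, M, zero); substituting into the one remaining equation that mentions Y1 gives: branch(M, pair(b, zero), branch(Z, M, zero)) = W.
Occurs check fails: Z occurs in leaf(Z); the equation Z = leaf(Z) has no finite solution.

FAIL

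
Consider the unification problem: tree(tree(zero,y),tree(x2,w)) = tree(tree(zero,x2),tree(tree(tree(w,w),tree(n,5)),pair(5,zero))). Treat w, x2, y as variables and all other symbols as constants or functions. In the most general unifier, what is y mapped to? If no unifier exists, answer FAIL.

tree(tree(pair(5,zero),pair(5,zero)),tree(n,5))

Decompose tree/2: tree(zero,y) = tree(zero,x2),  tree(x2,w) = tree(tree(tree(w,w),tree(n,5)),pair(5,zero)).
Decompose tree/2: zero = zero,  y = x2.
Delete trivial equation zero = zero.
Bind y := x2; no other remaining equation mentions y.
Decompose tree/2: x2 = tree(tree(w,w),tree(n,5)),  w = pair(5,zero).
Bind x2 := tree(tree(w,w),tree(n,5)); no other remaining equation mentions x2. Substituting into the earlier binding gives y := tree(tree(w,w),tree(n,5)).
Bind w := pair(5,zero). Substituting into the earlier bindings gives y := tree(tree(pair(5,zero),pair(5,zero)),tree(n,5)), x2 := tree(tree(pair(5,zero),pair(5,zero)),tree(n,5)).
MGU = { y := tree(tree(pair(5,zero),pair(5,zero)),tree(n,5)), x2 := tree(tree(pair(5,zero),pair(5,zero)),tree(n,5)), w := pair(5,zero) }, so y := tree(tree(pair(5,zero),pair(5,zero)),tree(n,5)).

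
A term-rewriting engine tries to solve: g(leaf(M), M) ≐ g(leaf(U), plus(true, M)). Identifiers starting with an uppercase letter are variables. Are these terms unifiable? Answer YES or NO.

Decompose g/2: leaf(M) ≐ leaf(U),  M ≐ plus(true, M).
Decompose leaf/1: M ≐ U.
Bind M := U; substituting into the remaining equation gives: U ≐ plus(true, U).
Occurs check fails: U occurs in plus(true, U); the equation U ≐ plus(true, U) has no finite solution.

NO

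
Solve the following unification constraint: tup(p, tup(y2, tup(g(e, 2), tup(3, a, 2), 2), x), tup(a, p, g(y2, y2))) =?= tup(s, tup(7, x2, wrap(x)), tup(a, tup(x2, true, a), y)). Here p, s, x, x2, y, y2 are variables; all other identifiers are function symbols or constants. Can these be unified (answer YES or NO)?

NO

Decompose tup/3: p =?= s,  tup(y2, tup(g(e, 2), tup(3, a, 2), 2), x) =?= tup(7, x2, wrap(x)),  tup(a, p, g(y2, y2)) =?= tup(a, tup(x2, true, a), y).
Bind p := s; substituting into the one remaining equation that mentions p gives: tup(a, s, g(y2, y2)) =?= tup(a, tup(x2, true, a), y).
Decompose tup/3: y2 =?= 7,  tup(g(e, 2), tup(3, a, 2), 2) =?= x2,  x =?= wrap(x).
Bind y2 := 7; substituting into the one remaining equation that mentions y2 gives: tup(a, s, g(7, 7)) =?= tup(a, tup(x2, true, a), y).
Bind x2 := tup(g(e, 2), tup(3, a, 2), 2); substituting into the one remaining equation that mentions x2 gives: tup(a, s, g(7, 7)) =?= tup(a, tup(tup(g(e, 2), tup(3, a, 2), 2), true, a), y).
Occurs check fails: x occurs in wrap(x); the equation x =?= wrap(x) has no finite solution.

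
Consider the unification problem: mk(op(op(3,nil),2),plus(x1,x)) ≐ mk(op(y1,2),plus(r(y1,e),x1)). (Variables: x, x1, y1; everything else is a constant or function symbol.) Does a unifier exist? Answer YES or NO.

YES

Decompose mk/2: op(op(3,nil),2) ≐ op(y1,2),  plus(x1,x) ≐ plus(r(y1,e),x1).
Decompose op/2: op(3,nil) ≐ y1,  2 ≐ 2.
Bind y1 := op(3,nil); substituting into the one remaining equation that mentions y1 gives: plus(x1,x) ≐ plus(r(op(3,nil),e),x1).
Delete trivial equation 2 ≐ 2.
Decompose plus/2: x1 ≐ r(op(3,nil),e),  x ≐ x1.
Bind x1 := r(op(3,nil),e); substituting into the remaining equation gives: x ≐ r(op(3,nil),e).
Bind x := r(op(3,nil),e).
No equations remain and no clash or occurs-check failure arose, so a unifier exists.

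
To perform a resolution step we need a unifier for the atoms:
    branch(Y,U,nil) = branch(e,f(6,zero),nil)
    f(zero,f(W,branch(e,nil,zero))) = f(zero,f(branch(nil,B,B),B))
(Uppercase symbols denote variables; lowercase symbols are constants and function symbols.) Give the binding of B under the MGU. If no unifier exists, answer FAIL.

branch(e,nil,zero)

Decompose branch/3: Y = e,  U = f(6,zero),  nil = nil.
Bind Y := e; no other remaining equation mentions Y.
Bind U := f(6,zero); no other remaining equation mentions U.
Delete trivial equation nil = nil.
Decompose f/2: zero = zero,  f(W,branch(e,nil,zero)) = f(branch(nil,B,B),B).
Delete trivial equation zero = zero.
Decompose f/2: W = branch(nil,B,B),  branch(e,nil,zero) = B.
Bind W := branch(nil,B,B); no other remaining equation mentions W.
Bind B := branch(e,nil,zero). Substituting into the earlier binding gives W := branch(nil,branch(e,nil,zero),branch(e,nil,zero)).
MGU = { Y := e, U := f(6,zero), W := branch(nil,branch(e,nil,zero),branch(e,nil,zero)), B := branch(e,nil,zero) }, so B := branch(e,nil,zero).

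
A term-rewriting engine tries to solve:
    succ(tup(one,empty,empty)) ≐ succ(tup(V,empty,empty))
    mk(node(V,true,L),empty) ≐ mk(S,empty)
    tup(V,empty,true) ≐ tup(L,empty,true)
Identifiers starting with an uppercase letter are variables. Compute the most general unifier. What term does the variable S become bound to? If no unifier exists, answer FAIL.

node(one,true,one)

Decompose succ/1: tup(one,empty,empty) ≐ tup(V,empty,empty).
Decompose tup/3: one ≐ V,  empty ≐ empty,  empty ≐ empty.
Bind V := one; substituting into the 2 remaining equations that mention V gives: mk(node(one,true,L),empty) ≐ mk(S,empty),  tup(one,empty,true) ≐ tup(L,empty,true).
Delete trivial equation empty ≐ empty.
Delete trivial equation empty ≐ empty.
Decompose mk/2: node(one,true,L) ≐ S,  empty ≐ empty.
Bind S := node(one,true,L); no other remaining equation mentions S.
Delete trivial equation empty ≐ empty.
Decompose tup/3: one ≐ L,  empty ≐ empty,  true ≐ true.
Bind L := one; no other remaining equation mentions L. Substituting into the earlier binding gives S := node(one,true,one).
Delete trivial equation empty ≐ empty.
Delete trivial equation true ≐ true.
MGU = { V := one, S := node(one,true,one), L := one }, so S := node(one,true,one).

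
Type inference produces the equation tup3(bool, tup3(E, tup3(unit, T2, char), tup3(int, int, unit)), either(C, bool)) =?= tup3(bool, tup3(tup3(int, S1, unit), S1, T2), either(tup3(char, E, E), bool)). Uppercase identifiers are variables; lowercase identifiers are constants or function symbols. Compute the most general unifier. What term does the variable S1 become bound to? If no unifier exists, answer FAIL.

Decompose tup3/3: bool =?= bool,  tup3(E, tup3(unit, T2, char), tup3(int, int, unit)) =?= tup3(tup3(int, S1, unit), S1, T2),  either(C, bool) =?= either(tup3(char, E, E), bool).
Delete trivial equation bool =?= bool.
Decompose tup3/3: E =?= tup3(int, S1, unit),  tup3(unit, T2, char) =?= S1,  tup3(int, int, unit) =?= T2.
Bind E := tup3(int, S1, unit); substituting into the one remaining equation that mentions E gives: either(C, bool) =?= either(tup3(char, tup3(int, S1, unit), tup3(int, S1, unit)), bool).
Bind S1 := tup3(unit, T2, char); substituting into the one remaining equation that mentions S1 gives: either(C, bool) =?= either(tup3(char, tup3(int, tup3(unit, T2, char), unit), tup3(int, tup3(unit, T2, char), unit)), bool). Substituting into the earlier binding gives E := tup3(int, tup3(unit, T2, char), unit).
Bind T2 := tup3(int, int, unit); substituting into the remaining equation gives: either(C, bool) =?= either(tup3(char, tup3(int, tup3(unit, tup3(int, int, unit), char), unit), tup3(int, tup3(unit, tup3(int, int, unit), char), unit)), bool). Substituting into the earlier bindings gives E := tup3(int, tup3(unit, tup3(int, int, unit), char), unit), S1 := tup3(unit, tup3(int, int, unit), char).
Decompose either/2: C =?= tup3(char, tup3(int, tup3(unit, tup3(int, int, unit), char), unit), tup3(int, tup3(unit, tup3(int, int, unit), char), unit)),  bool =?= bool.
Bind C := tup3(char, tup3(int, tup3(unit, tup3(int, int, unit), char), unit), tup3(int, tup3(unit, tup3(int, int, unit), char), unit)); no other remaining equation mentions C.
Delete trivial equation bool =?= bool.
MGU = { E := tup3(int, tup3(unit, tup3(int, int, unit), char), unit), S1 := tup3(unit, tup3(int, int, unit), char), T2 := tup3(int, int, unit), C := tup3(char, tup3(int, tup3(unit, tup3(int, int, unit), char), unit), tup3(int, tup3(unit, tup3(int, int, unit), char), unit)) }, so S1 := tup3(unit, tup3(int, int, unit), char).

tup3(unit, tup3(int, int, unit), char)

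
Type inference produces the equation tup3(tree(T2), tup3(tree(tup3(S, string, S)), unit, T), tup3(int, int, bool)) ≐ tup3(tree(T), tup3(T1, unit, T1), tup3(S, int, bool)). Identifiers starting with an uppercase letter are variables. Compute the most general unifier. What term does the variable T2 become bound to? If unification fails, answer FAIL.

tree(tup3(int, string, int))

Decompose tup3/3: tree(T2) ≐ tree(T),  tup3(tree(tup3(S, string, S)), unit, T) ≐ tup3(T1, unit, T1),  tup3(int, int, bool) ≐ tup3(S, int, bool).
Decompose tree/1: T2 ≐ T.
Bind T2 := T; no other remaining equation mentions T2.
Decompose tup3/3: tree(tup3(S, string, S)) ≐ T1,  unit ≐ unit,  T ≐ T1.
Bind T1 := tree(tup3(S, string, S)); substituting into the one remaining equation that mentions T1 gives: T ≐ tree(tup3(S, string, S)).
Delete trivial equation unit ≐ unit.
Bind T := tree(tup3(S, string, S)); no other remaining equation mentions T. Substituting into the earlier binding gives T2 := tree(tup3(S, string, S)).
Decompose tup3/3: int ≐ S,  int ≐ int,  bool ≐ bool.
Bind S := int; no other remaining equation mentions S. Substituting into the earlier bindings gives T2 := tree(tup3(int, string, int)), T1 := tree(tup3(int, string, int)), T := tree(tup3(int, string, int)).
Delete trivial equation int ≐ int.
Delete trivial equation bool ≐ bool.
MGU = { T2 := tree(tup3(int, string, int)), T1 := tree(tup3(int, string, int)), T := tree(tup3(int, string, int)), S := int }, so T2 := tree(tup3(int, string, int)).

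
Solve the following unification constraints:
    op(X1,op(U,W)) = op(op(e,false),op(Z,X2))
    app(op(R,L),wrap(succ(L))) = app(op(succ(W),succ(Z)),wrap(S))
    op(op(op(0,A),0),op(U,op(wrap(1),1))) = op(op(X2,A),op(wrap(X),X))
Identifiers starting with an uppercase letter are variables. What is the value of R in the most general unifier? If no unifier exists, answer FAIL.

Decompose op/2: X1 = op(e,false),  op(U,W) = op(Z,X2).
Bind X1 := op(e,false); no other remaining equation mentions X1.
Decompose op/2: U = Z,  W = X2.
Bind U := Z; substituting into the one remaining equation that mentions U gives: op(op(op(0,A),0),op(Z,op(wrap(1),1))) = op(op(X2,A),op(wrap(X),X)).
Bind W := X2; substituting into the one remaining equation that mentions W gives: app(op(R,L),wrap(succ(L))) = app(op(succ(X2),succ(Z)),wrap(S)).
Decompose app/2: op(R,L) = op(succ(X2),succ(Z)),  wrap(succ(L)) = wrap(S).
Decompose op/2: R = succ(X2),  L = succ(Z).
Bind R := succ(X2); no other remaining equation mentions R.
Bind L := succ(Z); substituting into the one remaining equation that mentions L gives: wrap(succ(succ(Z))) = wrap(S).
Decompose wrap/1: succ(succ(Z)) = S.
Bind S := succ(succ(Z)); no other remaining equation mentions S.
Decompose op/2: op(op(0,A),0) = op(X2,A),  op(Z,op(wrap(1),1)) = op(wrap(X),X).
Decompose op/2: op(0,A) = X2,  0 = A.
Bind X2 := op(0,A); no other remaining equation mentions X2. Substituting into the earlier bindings gives W := op(0,A), R := succ(op(0,A)).
Bind A := 0; no other remaining equation mentions A. Substituting into the earlier bindings gives W := op(0,0), R := succ(op(0,0)), X2 := op(0,0).
Decompose op/2: Z = wrap(X),  op(wrap(1),1) = X.
Bind Z := wrap(X); no other remaining equation mentions Z. Substituting into the earlier bindings gives U := wrap(X), L := succ(wrap(X)), S := succ(succ(wrap(X))).
Bind X := op(wrap(1),1). Substituting into the earlier bindings gives U := wrap(op(wrap(1),1)), L := succ(wrap(op(wrap(1),1))), S := succ(succ(wrap(op(wrap(1),1)))), Z := wrap(op(wrap(1),1)).
MGU = { X1 -> op(e,false), U -> wrap(op(wrap(1),1)), W -> op(0,0), R -> succ(op(0,0)), L -> succ(wrap(op(wrap(1),1))), S -> succ(succ(wrap(op(wrap(1),1)))), X2 -> op(0,0), A -> 0, Z -> wrap(op(wrap(1),1)), X -> op(wrap(1),1) }, so R -> succ(op(0,0)).

succ(op(0,0))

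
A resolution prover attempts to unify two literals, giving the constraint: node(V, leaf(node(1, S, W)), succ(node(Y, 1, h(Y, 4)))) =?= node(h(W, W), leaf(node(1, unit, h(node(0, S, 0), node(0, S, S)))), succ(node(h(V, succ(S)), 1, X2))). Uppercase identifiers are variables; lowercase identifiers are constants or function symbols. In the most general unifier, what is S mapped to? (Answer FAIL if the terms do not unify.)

unit

Decompose node/3: V =?= h(W, W),  leaf(node(1, S, W)) =?= leaf(node(1, unit, h(node(0, S, 0), node(0, S, S)))),  succ(node(Y, 1, h(Y, 4))) =?= succ(node(h(V, succ(S)), 1, X2)).
Bind V := h(W, W); substituting into the one remaining equation that mentions V gives: succ(node(Y, 1, h(Y, 4))) =?= succ(node(h(h(W, W), succ(S)), 1, X2)).
Decompose leaf/1: node(1, S, W) =?= node(1, unit, h(node(0, S, 0), node(0, S, S))).
Decompose node/3: 1 =?= 1,  S =?= unit,  W =?= h(node(0, S, 0), node(0, S, S)).
Delete trivial equation 1 =?= 1.
Bind S := unit; substituting into the remaining equations gives: W =?= h(node(0, unit, 0), node(0, unit, unit)),  succ(node(Y, 1, h(Y, 4))) =?= succ(node(h(h(W, W), succ(unit)), 1, X2)).
Bind W := h(node(0, unit, 0), node(0, unit, unit)); substituting into the remaining equation gives: succ(node(Y, 1, h(Y, 4))) =?= succ(node(h(h(h(node(0, unit, 0), node(0, unit, unit)), h(node(0, unit, 0), node(0, unit, unit))), succ(unit)), 1, X2)). Substituting into the earlier binding gives V := h(h(node(0, unit, 0), node(0, unit, unit)), h(node(0, unit, 0), node(0, unit, unit))).
Decompose succ/1: node(Y, 1, h(Y, 4)) =?= node(h(h(h(node(0, unit, 0), node(0, unit, unit)), h(node(0, unit, 0), node(0, unit, unit))), succ(unit)), 1, X2).
Decompose node/3: Y =?= h(h(h(node(0, unit, 0), node(0, unit, unit)), h(node(0, unit, 0), node(0, unit, unit))), succ(unit)),  1 =?= 1,  h(Y, 4) =?= X2.
Bind Y := h(h(h(node(0, unit, 0), node(0, unit, unit)), h(node(0, unit, 0), node(0, unit, unit))), succ(unit)); substituting into the one remaining equation that mentions Y gives: h(h(h(h(node(0, unit, 0), node(0, unit, unit)), h(node(0, unit, 0), node(0, unit, unit))), succ(unit)), 4) =?= X2.
Delete trivial equation 1 =?= 1.
Bind X2 := h(h(h(h(node(0, unit, 0), node(0, unit, unit)), h(node(0, unit, 0), node(0, unit, unit))), succ(unit)), 4).
MGU = { V ↦ h(h(node(0, unit, 0), node(0, unit, unit)), h(node(0, unit, 0), node(0, unit, unit))), S ↦ unit, W ↦ h(node(0, unit, 0), node(0, unit, unit)), Y ↦ h(h(h(node(0, unit, 0), node(0, unit, unit)), h(node(0, unit, 0), node(0, unit, unit))), succ(unit)), X2 ↦ h(h(h(h(node(0, unit, 0), node(0, unit, unit)), h(node(0, unit, 0), node(0, unit, unit))), succ(unit)), 4) }, so S ↦ unit.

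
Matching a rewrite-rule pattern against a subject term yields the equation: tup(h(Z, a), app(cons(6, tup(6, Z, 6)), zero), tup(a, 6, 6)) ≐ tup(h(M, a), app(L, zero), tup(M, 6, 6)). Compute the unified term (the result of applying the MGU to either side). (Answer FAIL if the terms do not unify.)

Decompose tup/3: h(Z, a) ≐ h(M, a),  app(cons(6, tup(6, Z, 6)), zero) ≐ app(L, zero),  tup(a, 6, 6) ≐ tup(M, 6, 6).
Decompose h/2: Z ≐ M,  a ≐ a.
Bind Z := M; substituting into the one remaining equation that mentions Z gives: app(cons(6, tup(6, M, 6)), zero) ≐ app(L, zero).
Delete trivial equation a ≐ a.
Decompose app/2: cons(6, tup(6, M, 6)) ≐ L,  zero ≐ zero.
Bind L := cons(6, tup(6, M, 6)); no other remaining equation mentions L.
Delete trivial equation zero ≐ zero.
Decompose tup/3: a ≐ M,  6 ≐ 6,  6 ≐ 6.
Bind M := a; no other remaining equation mentions M. Substituting into the earlier bindings gives Z := a, L := cons(6, tup(6, a, 6)).
Delete trivial equation 6 ≐ 6.
Delete trivial equation 6 ≐ 6.
Applying the MGU to either side gives tup(h(a, a), app(cons(6, tup(6, a, 6)), zero), tup(a, 6, 6)).

tup(h(a, a), app(cons(6, tup(6, a, 6)), zero), tup(a, 6, 6))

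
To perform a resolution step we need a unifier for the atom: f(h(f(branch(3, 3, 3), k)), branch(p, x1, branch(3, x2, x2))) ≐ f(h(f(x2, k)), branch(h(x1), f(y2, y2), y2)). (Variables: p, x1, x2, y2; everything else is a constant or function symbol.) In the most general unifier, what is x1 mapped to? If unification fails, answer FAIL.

Decompose f/2: h(f(branch(3, 3, 3), k)) ≐ h(f(x2, k)),  branch(p, x1, branch(3, x2, x2)) ≐ branch(h(x1), f(y2, y2), y2).
Decompose h/1: f(branch(3, 3, 3), k) ≐ f(x2, k).
Decompose f/2: branch(3, 3, 3) ≐ x2,  k ≐ k.
Bind x2 := branch(3, 3, 3); substituting into the one remaining equation that mentions x2 gives: branch(p, x1, branch(3, branch(3, 3, 3), branch(3, 3, 3))) ≐ branch(h(x1), f(y2, y2), y2).
Delete trivial equation k ≐ k.
Decompose branch/3: p ≐ h(x1),  x1 ≐ f(y2, y2),  branch(3, branch(3, 3, 3), branch(3, 3, 3)) ≐ y2.
Bind p := h(x1); no other remaining equation mentions p.
Bind x1 := f(y2, y2); no other remaining equation mentions x1. Substituting into the earlier binding gives p := h(f(y2, y2)).
Bind y2 := branch(3, branch(3, 3, 3), branch(3, 3, 3)). Substituting into the earlier bindings gives p := h(f(branch(3, branch(3, 3, 3), branch(3, 3, 3)), branch(3, branch(3, 3, 3), branch(3, 3, 3)))), x1 := f(branch(3, branch(3, 3, 3), branch(3, 3, 3)), branch(3, branch(3, 3, 3), branch(3, 3, 3))).
MGU = { x2 := branch(3, 3, 3), p := h(f(branch(3, branch(3, 3, 3), branch(3, 3, 3)), branch(3, branch(3, 3, 3), branch(3, 3, 3)))), x1 := f(branch(3, branch(3, 3, 3), branch(3, 3, 3)), branch(3, branch(3, 3, 3), branch(3, 3, 3))), y2 := branch(3, branch(3, 3, 3), branch(3, 3, 3)) }, so x1 := f(branch(3, branch(3, 3, 3), branch(3, 3, 3)), branch(3, branch(3, 3, 3), branch(3, 3, 3))).

f(branch(3, branch(3, 3, 3), branch(3, 3, 3)), branch(3, branch(3, 3, 3), branch(3, 3, 3)))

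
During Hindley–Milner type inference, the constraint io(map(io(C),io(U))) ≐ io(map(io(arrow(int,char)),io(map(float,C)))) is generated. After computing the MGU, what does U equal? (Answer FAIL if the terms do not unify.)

map(float,arrow(int,char))

Decompose io/1: map(io(C),io(U)) ≐ map(io(arrow(int,char)),io(map(float,C))).
Decompose map/2: io(C) ≐ io(arrow(int,char)),  io(U) ≐ io(map(float,C)).
Decompose io/1: C ≐ arrow(int,char).
Bind C := arrow(int,char); substituting into the remaining equation gives: io(U) ≐ io(map(float,arrow(int,char))).
Decompose io/1: U ≐ map(float,arrow(int,char)).
Bind U := map(float,arrow(int,char)).
MGU = { C ↦ arrow(int,char), U ↦ map(float,arrow(int,char)) }, so U ↦ map(float,arrow(int,char)).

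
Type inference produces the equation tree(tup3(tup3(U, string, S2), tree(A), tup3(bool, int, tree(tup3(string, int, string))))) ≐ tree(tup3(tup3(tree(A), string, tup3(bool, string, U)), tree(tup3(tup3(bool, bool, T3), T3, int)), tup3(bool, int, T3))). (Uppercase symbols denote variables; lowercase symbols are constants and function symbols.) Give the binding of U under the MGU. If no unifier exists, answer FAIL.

tree(tup3(tup3(bool, bool, tree(tup3(string, int, string))), tree(tup3(string, int, string)), int))

Decompose tree/1: tup3(tup3(U, string, S2), tree(A), tup3(bool, int, tree(tup3(string, int, string)))) ≐ tup3(tup3(tree(A), string, tup3(bool, string, U)), tree(tup3(tup3(bool, bool, T3), T3, int)), tup3(bool, int, T3)).
Decompose tup3/3: tup3(U, string, S2) ≐ tup3(tree(A), string, tup3(bool, string, U)),  tree(A) ≐ tree(tup3(tup3(bool, bool, T3), T3, int)),  tup3(bool, int, tree(tup3(string, int, string))) ≐ tup3(bool, int, T3).
Decompose tup3/3: U ≐ tree(A),  string ≐ string,  S2 ≐ tup3(bool, string, U).
Bind U := tree(A); substituting into the one remaining equation that mentions U gives: S2 ≐ tup3(bool, string, tree(A)).
Delete trivial equation string ≐ string.
Bind S2 := tup3(bool, string, tree(A)); no other remaining equation mentions S2.
Decompose tree/1: A ≐ tup3(tup3(bool, bool, T3), T3, int).
Bind A := tup3(tup3(bool, bool, T3), T3, int); no other remaining equation mentions A. Substituting into the earlier bindings gives U := tree(tup3(tup3(bool, bool, T3), T3, int)), S2 := tup3(bool, string, tree(tup3(tup3(bool, bool, T3), T3, int))).
Decompose tup3/3: bool ≐ bool,  int ≐ int,  tree(tup3(string, int, string)) ≐ T3.
Delete trivial equation bool ≐ bool.
Delete trivial equation int ≐ int.
Bind T3 := tree(tup3(string, int, string)). Substituting into the earlier bindings gives U := tree(tup3(tup3(bool, bool, tree(tup3(string, int, string))), tree(tup3(string, int, string)), int)), S2 := tup3(bool, string, tree(tup3(tup3(bool, bool, tree(tup3(string, int, string))), tree(tup3(string, int, string)), int))), A := tup3(tup3(bool, bool, tree(tup3(string, int, string))), tree(tup3(string, int, string)), int).
MGU = { U ↦ tree(tup3(tup3(bool, bool, tree(tup3(string, int, string))), tree(tup3(string, int, string)), int)), S2 ↦ tup3(bool, string, tree(tup3(tup3(bool, bool, tree(tup3(string, int, string))), tree(tup3(string, int, string)), int))), A ↦ tup3(tup3(bool, bool, tree(tup3(string, int, string))), tree(tup3(string, int, string)), int), T3 ↦ tree(tup3(string, int, string)) }, so U ↦ tree(tup3(tup3(bool, bool, tree(tup3(string, int, string))), tree(tup3(string, int, string)), int)).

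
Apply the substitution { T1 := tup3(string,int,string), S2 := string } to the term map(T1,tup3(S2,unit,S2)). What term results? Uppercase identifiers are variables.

map(tup3(string,int,string),tup3(string,unit,string))

Replace each occurrence of T1 with tup3(string,int,string).
Replace each occurrence of S2 with string.
Result: map(tup3(string,int,string),tup3(string,unit,string)).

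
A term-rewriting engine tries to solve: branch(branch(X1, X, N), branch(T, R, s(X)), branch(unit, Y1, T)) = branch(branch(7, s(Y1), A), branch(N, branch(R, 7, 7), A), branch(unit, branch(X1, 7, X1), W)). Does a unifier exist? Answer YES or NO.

Decompose branch/3: branch(X1, X, N) = branch(7, s(Y1), A),  branch(T, R, s(X)) = branch(N, branch(R, 7, 7), A),  branch(unit, Y1, T) = branch(unit, branch(X1, 7, X1), W).
Decompose branch/3: X1 = 7,  X = s(Y1),  N = A.
Bind X1 := 7; substituting into the one remaining equation that mentions X1 gives: branch(unit, Y1, T) = branch(unit, branch(7, 7, 7), W).
Bind X := s(Y1); substituting into the one remaining equation that mentions X gives: branch(T, R, s(s(Y1))) = branch(N, branch(R, 7, 7), A).
Bind N := A; substituting into the one remaining equation that mentions N gives: branch(T, R, s(s(Y1))) = branch(A, branch(R, 7, 7), A).
Decompose branch/3: T = A,  R = branch(R, 7, 7),  s(s(Y1)) = A.
Bind T := A; substituting into the one remaining equation that mentions T gives: branch(unit, Y1, A) = branch(unit, branch(7, 7, 7), W).
Occurs check fails: R occurs in branch(R, 7, 7); the equation R = branch(R, 7, 7) has no finite solution.

NO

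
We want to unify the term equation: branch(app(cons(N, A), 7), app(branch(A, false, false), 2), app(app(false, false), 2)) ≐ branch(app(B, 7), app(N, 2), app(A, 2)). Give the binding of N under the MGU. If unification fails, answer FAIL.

branch(app(false, false), false, false)

Decompose branch/3: app(cons(N, A), 7) ≐ app(B, 7),  app(branch(A, false, false), 2) ≐ app(N, 2),  app(app(false, false), 2) ≐ app(A, 2).
Decompose app/2: cons(N, A) ≐ B,  7 ≐ 7.
Bind B := cons(N, A); no other remaining equation mentions B.
Delete trivial equation 7 ≐ 7.
Decompose app/2: branch(A, false, false) ≐ N,  2 ≐ 2.
Bind N := branch(A, false, false); no other remaining equation mentions N. Substituting into the earlier binding gives B := cons(branch(A, false, false), A).
Delete trivial equation 2 ≐ 2.
Decompose app/2: app(false, false) ≐ A,  2 ≐ 2.
Bind A := app(false, false); no other remaining equation mentions A. Substituting into the earlier bindings gives B := cons(branch(app(false, false), false, false), app(false, false)), N := branch(app(false, false), false, false).
Delete trivial equation 2 ≐ 2.
MGU = { B -> cons(branch(app(false, false), false, false), app(false, false)), N -> branch(app(false, false), false, false), A -> app(false, false) }, so N -> branch(app(false, false), false, false).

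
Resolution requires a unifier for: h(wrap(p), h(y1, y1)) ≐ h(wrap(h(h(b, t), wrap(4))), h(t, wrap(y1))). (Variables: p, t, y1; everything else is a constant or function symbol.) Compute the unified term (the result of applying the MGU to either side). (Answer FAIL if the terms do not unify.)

Decompose h/2: wrap(p) ≐ wrap(h(h(b, t), wrap(4))),  h(y1, y1) ≐ h(t, wrap(y1)).
Decompose wrap/1: p ≐ h(h(b, t), wrap(4)).
Bind p := h(h(b, t), wrap(4)); no other remaining equation mentions p.
Decompose h/2: y1 ≐ t,  y1 ≐ wrap(y1).
Bind y1 := t; substituting into the remaining equation gives: t ≐ wrap(t).
Occurs check fails: t occurs in wrap(t); the equation t ≐ wrap(t) has no finite solution.

FAIL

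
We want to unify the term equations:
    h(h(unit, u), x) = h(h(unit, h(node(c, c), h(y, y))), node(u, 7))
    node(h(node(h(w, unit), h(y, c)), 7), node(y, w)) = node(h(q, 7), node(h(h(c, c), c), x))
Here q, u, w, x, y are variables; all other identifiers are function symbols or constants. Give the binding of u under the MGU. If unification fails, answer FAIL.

h(node(c, c), h(h(h(c, c), c), h(h(c, c), c)))

Decompose h/2: h(unit, u) = h(unit, h(node(c, c), h(y, y))),  x = node(u, 7).
Decompose h/2: unit = unit,  u = h(node(c, c), h(y, y)).
Delete trivial equation unit = unit.
Bind u := h(node(c, c), h(y, y)); substituting into the one remaining equation that mentions u gives: x = node(h(node(c, c), h(y, y)), 7).
Bind x := node(h(node(c, c), h(y, y)), 7); substituting into the remaining equation gives: node(h(node(h(w, unit), h(y, c)), 7), node(y, w)) = node(h(q, 7), node(h(h(c, c), c), node(h(node(c, c), h(y, y)), 7))).
Decompose node/2: h(node(h(w, unit), h(y, c)), 7) = h(q, 7),  node(y, w) = node(h(h(c, c), c), node(h(node(c, c), h(y, y)), 7)).
Decompose h/2: node(h(w, unit), h(y, c)) = q,  7 = 7.
Bind q := node(h(w, unit), h(y, c)); no other remaining equation mentions q.
Delete trivial equation 7 = 7.
Decompose node/2: y = h(h(c, c), c),  w = node(h(node(c, c), h(y, y)), 7).
Bind y := h(h(c, c), c); substituting into the remaining equation gives: w = node(h(node(c, c), h(h(h(c, c), c), h(h(c, c), c))), 7). Substituting into the earlier bindings gives u := h(node(c, c), h(h(h(c, c), c), h(h(c, c), c))), x := node(h(node(c, c), h(h(h(c, c), c), h(h(c, c), c))), 7), q := node(h(w, unit), h(h(h(c, c), c), c)).
Bind w := node(h(node(c, c), h(h(h(c, c), c), h(h(c, c), c))), 7). Substituting into the earlier binding gives q := node(h(node(h(node(c, c), h(h(h(c, c), c), h(h(c, c), c))), 7), unit), h(h(h(c, c), c), c)).
MGU = { u := h(node(c, c), h(h(h(c, c), c), h(h(c, c), c))), x := node(h(node(c, c), h(h(h(c, c), c), h(h(c, c), c))), 7), q := node(h(node(h(node(c, c), h(h(h(c, c), c), h(h(c, c), c))), 7), unit), h(h(h(c, c), c), c)), y := h(h(c, c), c), w := node(h(node(c, c), h(h(h(c, c), c), h(h(c, c), c))), 7) }, so u := h(node(c, c), h(h(h(c, c), c), h(h(c, c), c))).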